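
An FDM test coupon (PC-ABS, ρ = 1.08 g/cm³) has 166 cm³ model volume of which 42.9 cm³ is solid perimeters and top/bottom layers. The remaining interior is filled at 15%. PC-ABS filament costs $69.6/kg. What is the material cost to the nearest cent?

Interior volume = 166 − 42.9 = 123.1 cm³.
Infill deposited = 0.15 × 123.1, so 18.465 cm³.
Deposited volume: 42.9 + 18.465 → 61.365 cm³.
Mass = 61.365 × 1.08, so 66.2742 g.
Cost = 66.2742 g / 1000 × $69.6/kg = $4.61.

$4.61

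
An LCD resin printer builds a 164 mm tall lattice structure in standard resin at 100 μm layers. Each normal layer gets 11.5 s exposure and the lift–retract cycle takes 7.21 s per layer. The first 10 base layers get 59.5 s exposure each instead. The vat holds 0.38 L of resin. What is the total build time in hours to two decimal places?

8.66 hours

Layer count = ceil(164 / 0.1) = 1640.
Bottom layers: 10 × (59.5 + 7.21) → 667.1 s.
Regular layers: 1630 × (11.5 + 7.21) → 30497.3 s.
Sum: 667.1 + 30497.3 = 31164.4 s → 8.66 hours.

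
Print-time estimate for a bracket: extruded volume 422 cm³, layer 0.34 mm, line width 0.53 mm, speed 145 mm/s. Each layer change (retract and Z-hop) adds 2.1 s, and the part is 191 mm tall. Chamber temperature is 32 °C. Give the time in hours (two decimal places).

4.81 hours

Line area = 0.34 × 0.53, so 0.1802 mm².
Path length: 422000 mm³ / 0.1802 mm² → 2341842.4 mm.
Print-move time: 2341842.4 / 145 → 16150.6 s.
Layers = ⌈191/0.34⌉ = 562.
Layer-change overhead = 562 × 2.1, so 1180.2 s.
Total = 16150.6 + 1180.2 = 17330.8 s = 4.81 hours.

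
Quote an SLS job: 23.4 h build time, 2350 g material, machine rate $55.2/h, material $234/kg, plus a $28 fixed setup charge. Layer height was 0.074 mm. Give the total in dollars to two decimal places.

$1869.58

Time charge: 55.2 × 23.4 → $1291.68.
Material charge = 234 × 2350/1000, so $549.90.
Total = 1291.68 + 549.90 + 28 = $1869.58.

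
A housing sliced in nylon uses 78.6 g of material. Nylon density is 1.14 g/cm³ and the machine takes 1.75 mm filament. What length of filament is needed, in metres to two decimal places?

28.66 m

Extruded volume: 78.6/1.14 = 68.9474 cm³ (68947.4 mm³).
A = π r² = π × 0.875² = 2.4053 mm².
Length = 68947.4 / 2.4053 = 28664.78 mm = 28.66 m.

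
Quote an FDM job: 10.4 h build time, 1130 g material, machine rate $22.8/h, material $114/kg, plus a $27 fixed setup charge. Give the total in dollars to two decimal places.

$392.94

Time charge: 22.8 × 10.4 → $237.12.
Material cost = 114 × 1130/1000, so $128.82.
Adding setup: 237.12 + 128.82 + 27 → $392.94.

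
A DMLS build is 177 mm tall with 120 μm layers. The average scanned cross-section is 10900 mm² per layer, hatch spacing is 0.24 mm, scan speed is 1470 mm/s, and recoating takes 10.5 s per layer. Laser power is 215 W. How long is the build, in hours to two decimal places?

16.96 hours

Number of layers: 177 / 0.12 → 1475 (rounded up).
Scan path per layer: 10900 / 0.24 → 45416.7 mm.
Laser time per layer: 45416.7 / 1470 → 30.8957 s.
Time per layer = 30.8957 + 10.5, so 41.3957 s.
1475 layers × 41.3957 s/layer = 61058.6575 s, i.e. 16.96 hours.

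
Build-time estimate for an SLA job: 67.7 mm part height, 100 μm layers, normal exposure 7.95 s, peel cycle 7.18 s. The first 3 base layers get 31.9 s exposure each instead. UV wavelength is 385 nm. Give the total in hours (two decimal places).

Layers = ⌈67.7/0.1⌉ = 677.
Bottom layers = 3 × (31.9 + 7.18) = 117.24 s.
Normal layers = 674 × (7.95 + 7.18) = 10197.62 s.
Sum: 117.24 + 10197.62 = 10314.86 s → 2.87 hours.

2.87 hours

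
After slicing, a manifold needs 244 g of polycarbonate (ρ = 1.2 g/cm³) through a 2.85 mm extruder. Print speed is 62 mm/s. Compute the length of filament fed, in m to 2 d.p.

Extruded volume: 244/1.2 = 203.3333 cm³ (203333.3 mm³).
A = π r² = π × 1.425² = 6.3794 mm².
Length = 203333.3 / 6.3794 = 31873.42 mm = 31.87 m.

31.87 m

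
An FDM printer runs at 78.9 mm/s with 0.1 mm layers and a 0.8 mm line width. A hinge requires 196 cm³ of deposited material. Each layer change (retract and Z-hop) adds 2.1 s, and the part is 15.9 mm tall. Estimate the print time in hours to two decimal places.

8.72 hours

Bead cross-section: 0.1 × 0.8 → 0.08 mm².
Total extruded path = 196000/0.08 = 2450000 mm.
Extrusion time = 2450000 / 78.9 = 31052 s.
Layer count = ceil(15.9 / 0.1) = 159.
Layer-change overhead: 159 × 2.1 → 333.9 s.
Altogether 31052 + 333.9 = 31385.9 s, i.e. 8.72 hours.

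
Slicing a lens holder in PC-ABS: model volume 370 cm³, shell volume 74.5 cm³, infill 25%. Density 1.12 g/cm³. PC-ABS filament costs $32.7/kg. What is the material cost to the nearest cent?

$5.43

Infill region = 370 − 74.5, so 295.5 cm³.
Infill volume = 0.25 × 295.5, so 73.875 cm³.
Deposited volume = 74.5 + 73.875 = 148.375 cm³.
Mass = 148.375 × 1.12 = 166.18 g.
At $32.7/kg: 166.18/1000 × 32.7 = $5.43.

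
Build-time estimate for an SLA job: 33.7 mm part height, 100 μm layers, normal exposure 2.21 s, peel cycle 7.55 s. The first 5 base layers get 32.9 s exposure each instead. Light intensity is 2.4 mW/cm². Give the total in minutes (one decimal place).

Layers = ⌈33.7/0.1⌉ = 337.
Burn-in layers = 5 × (32.9 + 7.55), so 202.25 s.
Remaining layers = 332 × (2.21 + 7.55) = 3240.32 s.
Sum: 202.25 + 3240.32 = 3442.57 s → 57.4 minutes.

57.4 minutes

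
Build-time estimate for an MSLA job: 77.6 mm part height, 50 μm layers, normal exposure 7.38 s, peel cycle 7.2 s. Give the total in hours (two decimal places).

Number of layers: 77.6 / 0.05 → 1552 (rounded up).
Per-layer time: 7.38 + 7.2 → 14.58 s.
Build time: 1552 × 14.58 s = 22628.16 s, i.e. 6.29 hours.

6.29 hours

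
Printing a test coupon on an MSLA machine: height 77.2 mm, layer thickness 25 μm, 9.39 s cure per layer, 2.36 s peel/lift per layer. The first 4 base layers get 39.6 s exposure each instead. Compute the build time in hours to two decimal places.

Layers = ⌈77.2/0.025⌉ = 3088.
Base layers = 4 × (39.6 + 2.36), so 167.84 s.
Remaining layers: 3084 × (9.39 + 2.36) → 36237 s.
Total = 167.84 + 36237 = 36404.84 s = 10.11 hours.

10.11 hours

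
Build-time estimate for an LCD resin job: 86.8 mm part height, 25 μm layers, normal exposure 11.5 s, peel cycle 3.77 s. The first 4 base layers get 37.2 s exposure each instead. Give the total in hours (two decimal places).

Layers = ⌈86.8/0.025⌉ = 3472.
Burn-in layers = 4 × (37.2 + 3.77) = 163.88 s.
Remaining layers: 3468 × (11.5 + 3.77) → 52956.36 s.
Total = 163.88 + 52956.36 = 53120.24 s = 14.76 hours.

14.76 hours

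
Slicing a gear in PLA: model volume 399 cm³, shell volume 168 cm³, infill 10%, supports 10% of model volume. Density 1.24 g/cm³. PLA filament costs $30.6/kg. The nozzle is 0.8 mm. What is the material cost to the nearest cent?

Interior volume = 399 − 168 = 231 cm³.
Infill volume: 0.10 × 231 → 23.1 cm³.
Support: 0.10 × 399 → 39.9 cm³.
Total extruded = 168 + 23.1 + 39.9, so 231 cm³.
Mass = 231 × 1.24 = 286.44 g.
Cost = 286.44 g / 1000 × $30.6/kg = $8.77.

$8.77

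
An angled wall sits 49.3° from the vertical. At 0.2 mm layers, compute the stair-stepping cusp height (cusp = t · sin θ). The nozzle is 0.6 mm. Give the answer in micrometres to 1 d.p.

Cusp = layer height × sin(49.3°) = 0.2 × 0.7581 = 0.15162 mm = 151.6 μm.

151.6 μm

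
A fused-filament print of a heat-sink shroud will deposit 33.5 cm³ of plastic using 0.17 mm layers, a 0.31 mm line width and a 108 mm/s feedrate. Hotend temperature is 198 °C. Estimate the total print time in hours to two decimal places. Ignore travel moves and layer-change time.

Bead cross-section = 0.17 × 0.31, so 0.0527 mm².
Total extruded path = 33500/0.0527 = 635673.6 mm.
Time extruding = 635673.6 / 108, so 5885.9 s.
Converting: 5885.9 s = 1.63 hours.

1.63 hours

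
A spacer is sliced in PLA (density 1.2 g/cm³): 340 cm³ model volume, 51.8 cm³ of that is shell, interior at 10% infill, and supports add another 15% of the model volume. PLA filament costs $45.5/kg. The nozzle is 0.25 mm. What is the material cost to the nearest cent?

Interior volume = 340 − 51.8 = 288.2 cm³.
Infill deposited = 0.10 × 288.2 = 28.82 cm³.
Support: 0.15 × 340 → 51 cm³.
Total extruded = 51.8 + 28.82 + 51 = 131.62 cm³.
Mass: 131.62 × 1.2 → 157.944 g.
Cost = 157.944 g / 1000 × $45.5/kg = $7.19.

$7.19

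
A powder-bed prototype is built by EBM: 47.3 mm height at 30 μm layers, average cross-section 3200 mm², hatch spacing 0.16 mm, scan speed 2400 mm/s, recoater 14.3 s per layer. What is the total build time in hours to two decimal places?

9.91 hours

Number of layers: 47.3 / 0.03 → 1577 (rounded up).
Hatch length per layer = 3200 / 0.16 = 20000 mm.
Per-layer scan time = 20000 / 2400 = 8.3333 s.
Per-layer time = 8.3333 + 14.3 = 22.6333 s.
Build time = 1577 × 22.6333 = 35692.7141 s = 9.91 hours.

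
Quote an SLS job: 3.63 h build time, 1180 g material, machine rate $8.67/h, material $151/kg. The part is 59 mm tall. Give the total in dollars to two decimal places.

$209.65

Time charge = 8.67 × 3.63, so $31.4721.
Material cost = 151 × 1180/1000 = $178.18.
Total = 31.4721 + 178.18 = 209.6521 ≈ $209.65.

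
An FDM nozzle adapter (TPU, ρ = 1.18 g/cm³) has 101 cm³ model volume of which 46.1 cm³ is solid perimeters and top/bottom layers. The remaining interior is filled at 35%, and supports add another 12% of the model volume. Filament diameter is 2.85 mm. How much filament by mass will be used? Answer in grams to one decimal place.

91.4 g

Interior volume = 101 − 46.1, so 54.9 cm³.
Deposited infill = 0.35 × 54.9 = 19.215 cm³.
Support = 0.12 × 101, so 12.12 cm³.
Deposited volume = 46.1 + 19.215 + 12.12 = 77.435 cm³.
Mass: 77.435 × 1.18 → 91.3733 g.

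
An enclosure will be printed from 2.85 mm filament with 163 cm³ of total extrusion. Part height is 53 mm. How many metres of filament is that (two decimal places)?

Filament cross-section = π × (2.85/2)² = 6.3794 mm².
L = 163000 mm³ / 6.3794 mm² = 25550.99 mm, i.e. 25.55 m.

25.55 m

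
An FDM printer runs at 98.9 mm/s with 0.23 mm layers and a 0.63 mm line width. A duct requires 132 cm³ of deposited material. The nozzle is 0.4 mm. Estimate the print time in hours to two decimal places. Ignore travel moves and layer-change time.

2.56 hours

Line area = 0.23 × 0.63 = 0.1449 mm².
Toolpath length = 132 cm³ / 0.1449 mm² = 132000 / 0.1449 = 910973.1 mm.
Time extruding = 910973.1 / 98.9, so 9211.1 s.
That's 9211.1 s → 2.56 hours.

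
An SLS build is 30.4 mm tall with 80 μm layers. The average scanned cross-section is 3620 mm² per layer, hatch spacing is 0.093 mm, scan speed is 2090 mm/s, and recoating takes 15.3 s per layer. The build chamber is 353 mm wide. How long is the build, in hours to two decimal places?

Layer count = ceil(30.4 / 0.08) = 380.
Per-layer scan distance: 3620 / 0.093 → 38924.7 mm.
Scan time per layer: 38924.7 / 2090 → 18.6243 s.
Time per layer = 18.6243 + 15.3 = 33.9243 s.
Total: 380 × 33.9243 s = 12891.234 s → 3.58 hours.

3.58 hours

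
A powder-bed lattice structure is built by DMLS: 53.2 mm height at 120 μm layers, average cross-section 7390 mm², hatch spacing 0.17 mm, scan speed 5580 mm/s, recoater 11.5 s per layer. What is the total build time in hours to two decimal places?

2.38 hours

Layer count = ceil(53.2 / 0.12) = 444.
Per-layer scan distance: 7390 / 0.17 → 43470.6 mm.
Laser time per layer: 43470.6 / 5580 → 7.7904 s.
Per-layer time: 7.7904 + 11.5 → 19.2904 s.
Build time = 444 × 19.2904 = 8564.9376 s = 2.38 hours.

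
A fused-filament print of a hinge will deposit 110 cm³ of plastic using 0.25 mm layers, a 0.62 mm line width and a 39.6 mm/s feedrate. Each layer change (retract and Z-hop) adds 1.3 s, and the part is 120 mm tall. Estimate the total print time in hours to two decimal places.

5.15 hours

Extrusion cross-section = 0.25 × 0.62, so 0.155 mm².
Toolpath length = 110 cm³ / 0.155 mm² = 110000 / 0.155 = 709677.4 mm.
Print-move time = 709677.4 / 39.6, so 17921.1 s.
Layers = ⌈120/0.25⌉ = 480.
Layer-change overhead = 480 × 1.3, so 624 s.
Total = 17921.1 + 624 = 18545.1 s = 5.15 hours.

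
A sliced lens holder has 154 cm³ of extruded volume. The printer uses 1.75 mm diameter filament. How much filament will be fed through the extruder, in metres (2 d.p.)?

64.03 m

A = π r² = π × 0.875² = 2.4053 mm².
L = 154000 mm³ / 2.4053 mm² = 64025.28 mm, i.e. 64.03 m.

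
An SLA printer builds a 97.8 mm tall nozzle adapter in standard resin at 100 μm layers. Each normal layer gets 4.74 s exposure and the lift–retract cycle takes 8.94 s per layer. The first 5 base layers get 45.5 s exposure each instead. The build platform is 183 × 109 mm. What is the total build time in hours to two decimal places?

Layer count = ceil(97.8 / 0.1) = 978.
Burn-in layers = 5 × (45.5 + 8.94) = 272.2 s.
Regular layers = 973 × (4.74 + 8.94) = 13310.64 s.
Sum: 272.2 + 13310.64 = 13582.84 s → 3.77 hours.

3.77 hours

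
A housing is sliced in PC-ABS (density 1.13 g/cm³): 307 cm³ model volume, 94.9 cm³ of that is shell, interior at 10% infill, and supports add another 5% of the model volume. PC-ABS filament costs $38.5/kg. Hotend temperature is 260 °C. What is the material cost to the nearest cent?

Infill region = 307 − 94.9 = 212.1 cm³.
Infill deposited = 0.10 × 212.1, so 21.21 cm³.
Support: 0.05 × 307 → 15.35 cm³.
Total extruded: 94.9 + 21.21 + 15.35 → 131.46 cm³.
Mass: 131.46 × 1.13 → 148.5498 g.
At $38.5/kg: 148.5498/1000 × 38.5 = $5.72.

$5.72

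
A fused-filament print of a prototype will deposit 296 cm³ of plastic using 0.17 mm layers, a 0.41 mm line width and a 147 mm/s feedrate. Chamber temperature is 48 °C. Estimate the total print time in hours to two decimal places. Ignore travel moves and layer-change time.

8.02 hours

Bead cross-section: 0.17 × 0.41 → 0.0697 mm².
Toolpath length = 296 cm³ / 0.0697 mm² = 296000 / 0.0697 = 4246771.9 mm.
Print-move time = 4246771.9 / 147, so 28889.6 s.
In the requested units: 28889.6 s = 8.02 hours.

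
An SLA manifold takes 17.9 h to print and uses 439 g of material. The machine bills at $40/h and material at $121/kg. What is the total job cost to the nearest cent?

$769.12

Machine-time cost = 40 × 17.9 = $716.00.
Feedstock cost = 121 × 439/1000 = $53.119.
Total = 716.00 + 53.119 = 769.119 ≈ $769.12.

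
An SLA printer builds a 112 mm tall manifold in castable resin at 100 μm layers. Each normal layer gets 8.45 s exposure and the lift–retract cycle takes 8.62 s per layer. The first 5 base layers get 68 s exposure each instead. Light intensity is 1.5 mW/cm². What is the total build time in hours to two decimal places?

Number of layers: 112 / 0.1 → 1120 (rounded up).
Bottom layers = 5 × (68 + 8.62) = 383.1 s.
Regular layers = 1115 × (8.45 + 8.62) = 19033.05 s.
Total = 383.1 + 19033.05 = 19416.15 s = 5.39 hours.

5.39 hours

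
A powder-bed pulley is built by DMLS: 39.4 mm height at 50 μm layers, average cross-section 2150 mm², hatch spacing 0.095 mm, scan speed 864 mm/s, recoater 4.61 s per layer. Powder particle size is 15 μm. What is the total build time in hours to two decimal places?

6.74 hours

Layer count = ceil(39.4 / 0.05) = 788.
Per-layer scan distance = 2150 / 0.095, so 22631.6 mm.
Scan time per layer = 22631.6 / 864 = 26.194 s.
Layer cycle = 26.194 + 4.61 = 30.804 s.
Total: 788 × 30.804 s = 24273.552 s → 6.74 hours.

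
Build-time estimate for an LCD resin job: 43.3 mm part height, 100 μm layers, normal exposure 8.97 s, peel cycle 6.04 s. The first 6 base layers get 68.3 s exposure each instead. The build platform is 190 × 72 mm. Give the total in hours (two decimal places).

Number of layers: 43.3 / 0.1 → 433 (rounded up).
Burn-in layers = 6 × (68.3 + 6.04) = 446.04 s.
Regular layers = 427 × (8.97 + 6.04), so 6409.27 s.
Total = 446.04 + 6409.27 = 6855.31 s = 1.90 hours.

1.90 hours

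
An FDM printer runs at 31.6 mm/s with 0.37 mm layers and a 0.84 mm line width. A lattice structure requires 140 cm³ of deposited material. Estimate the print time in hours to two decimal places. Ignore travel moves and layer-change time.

Bead cross-section = 0.37 × 0.84 = 0.3108 mm².
Path length: 140000 mm³ / 0.3108 mm² → 450450.5 mm.
Time extruding = 450450.5 / 31.6 = 14254.8 s.
14254.8 s = 3.96 hours.

3.96 hours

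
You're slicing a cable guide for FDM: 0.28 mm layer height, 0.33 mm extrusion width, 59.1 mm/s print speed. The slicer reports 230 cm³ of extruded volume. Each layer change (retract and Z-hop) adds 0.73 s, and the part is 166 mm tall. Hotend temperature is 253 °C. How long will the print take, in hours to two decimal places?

Extrusion cross-section = 0.28 × 0.33, so 0.0924 mm².
Total extruded path = 230000/0.0924 = 2489177.5 mm.
Print-move time = 2489177.5 / 59.1 = 42118.1 s.
Number of layers: 166 / 0.28 → 593 (rounded up).
Layer-change overhead: 593 × 0.73 → 432.89 s.
Altogether 42118.1 + 432.89 = 42550.99 s, i.e. 11.82 hours.

11.82 hours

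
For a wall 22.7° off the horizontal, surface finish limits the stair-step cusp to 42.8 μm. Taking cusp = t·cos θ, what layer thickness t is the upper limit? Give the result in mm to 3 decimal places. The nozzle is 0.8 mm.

0.046 mm

Layer height = cusp / cos(22.7°) = 0.0428 / 0.9225 = 0.046 mm.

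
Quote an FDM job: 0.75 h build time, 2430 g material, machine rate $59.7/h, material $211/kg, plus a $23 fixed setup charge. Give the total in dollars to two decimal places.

$580.51

Time charge = 59.7 × 0.75, so $44.775.
Material cost: 211 × 2430/1000 → $512.73.
Total = 44.775 + 512.73 + 23 = 580.505 ≈ $580.51.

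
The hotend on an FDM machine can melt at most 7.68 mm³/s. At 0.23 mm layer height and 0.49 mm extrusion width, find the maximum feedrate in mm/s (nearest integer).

68 mm/s

A = 0.23 × 0.49 = 0.1127 mm².
v_max = Q/A = 7.68/0.1127 = 68.15 mm/s → 68 mm/s.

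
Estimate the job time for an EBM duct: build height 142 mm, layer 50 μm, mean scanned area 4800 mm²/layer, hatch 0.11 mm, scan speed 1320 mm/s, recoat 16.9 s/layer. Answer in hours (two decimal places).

Layers = ⌈142/0.05⌉ = 2840.
Scan path per layer = 4800 / 0.11 = 43636.4 mm.
Scan time per layer = 43636.4 / 1320 = 33.0579 s.
Per-layer time = 33.0579 + 16.9 = 49.9579 s.
Total: 2840 × 49.9579 s = 141880.436 s → 39.41 hours.

39.41 hours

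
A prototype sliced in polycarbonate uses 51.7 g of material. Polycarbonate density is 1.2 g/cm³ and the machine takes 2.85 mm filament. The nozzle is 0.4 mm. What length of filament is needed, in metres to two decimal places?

6.75 m

Extruded volume: 51.7/1.2 = 43.0833 cm³ (43083.3 mm³).
Cross-section of 2.85 mm filament: π·(2.85/2)² = 6.3794 mm².
Length = 43083.3 / 6.3794 = 6753.5 mm = 6.75 m.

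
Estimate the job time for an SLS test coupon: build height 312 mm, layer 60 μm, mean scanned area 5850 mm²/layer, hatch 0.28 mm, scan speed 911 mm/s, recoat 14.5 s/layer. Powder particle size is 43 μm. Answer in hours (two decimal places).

Layer count = ceil(312 / 0.06) = 5200.
Per-layer scan distance = 5850 / 0.28, so 20892.9 mm.
Laser time per layer = 20892.9 / 911 = 22.934 s.
Layer cycle: 22.934 + 14.5 → 37.434 s.
Build time = 5200 × 37.434 = 194656.8 s = 54.07 hours.

54.07 hours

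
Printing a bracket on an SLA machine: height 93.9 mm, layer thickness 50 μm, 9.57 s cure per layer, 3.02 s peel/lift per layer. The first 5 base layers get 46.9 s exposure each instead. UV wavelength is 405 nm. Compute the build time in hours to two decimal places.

6.62 hours

Number of layers: 93.9 / 0.05 → 1878 (rounded up).
Burn-in layers: 5 × (46.9 + 3.02) → 249.6 s.
Regular layers = 1873 × (9.57 + 3.02) = 23581.07 s.
Sum: 249.6 + 23581.07 = 23830.67 s → 6.62 hours.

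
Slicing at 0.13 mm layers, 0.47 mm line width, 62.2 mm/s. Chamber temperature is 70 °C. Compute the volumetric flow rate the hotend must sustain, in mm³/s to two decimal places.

Extrusion cross-section = 0.13 × 0.47 = 0.0611 mm².
Q = v·A = 62.2 × 0.0611 = 3.80 mm³/s.

3.80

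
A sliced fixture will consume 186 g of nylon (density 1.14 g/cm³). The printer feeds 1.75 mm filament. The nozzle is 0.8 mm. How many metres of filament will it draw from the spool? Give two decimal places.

Volume = 186 g / 1.14 g·cm⁻³ = 163.1579 cm³ = 163157.9 mm³.
Filament cross-section = π × (1.75/2)² = 2.4053 mm².
L = V/A = 163157.9/2.4053 = 67832.66 mm → 67.83 m.

67.83 m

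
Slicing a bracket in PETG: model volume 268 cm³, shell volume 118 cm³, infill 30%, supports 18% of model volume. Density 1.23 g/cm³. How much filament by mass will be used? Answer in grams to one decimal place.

Interior volume = 268 − 118 = 150 cm³.
Infill deposited = 0.30 × 150, so 45 cm³.
Support: 0.18 × 268 → 48.24 cm³.
Total extruded = 118 + 45 + 48.24 = 211.24 cm³.
Mass = 211.24 × 1.23, so 259.8252 g.

259.8 g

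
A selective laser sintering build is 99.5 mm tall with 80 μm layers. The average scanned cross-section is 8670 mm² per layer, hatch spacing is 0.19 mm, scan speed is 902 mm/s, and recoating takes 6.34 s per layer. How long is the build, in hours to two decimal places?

Layer count = ceil(99.5 / 0.08) = 1244.
Per-layer scan distance = 8670 / 0.19, so 45631.6 mm.
Per-layer scan time = 45631.6 / 902, so 50.5894 s.
Per-layer time: 50.5894 + 6.34 → 56.9294 s.
Build time = 1244 × 56.9294 = 70820.1736 s = 19.67 hours.

19.67 hours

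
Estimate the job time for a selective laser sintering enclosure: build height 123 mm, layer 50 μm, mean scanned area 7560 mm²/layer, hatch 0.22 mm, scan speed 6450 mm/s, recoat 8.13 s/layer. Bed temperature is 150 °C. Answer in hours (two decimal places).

9.20 hours

Layer count = ceil(123 / 0.05) = 2460.
Hatch length per layer = 7560 / 0.22, so 34363.6 mm.
Scan time per layer = 34363.6 / 6450, so 5.3277 s.
Time per layer = 5.3277 + 8.13 = 13.4577 s.
Total: 2460 × 13.4577 s = 33105.942 s → 9.20 hours.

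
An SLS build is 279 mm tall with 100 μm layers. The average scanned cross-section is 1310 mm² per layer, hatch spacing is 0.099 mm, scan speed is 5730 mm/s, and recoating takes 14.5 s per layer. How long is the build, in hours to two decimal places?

13.03 hours

Layers = ⌈279/0.1⌉ = 2790.
Scan path per layer = 1310 / 0.099, so 13232.3 mm.
Laser time per layer = 13232.3 / 5730, so 2.3093 s.
Per-layer time: 2.3093 + 14.5 → 16.8093 s.
Total: 2790 × 16.8093 s = 46897.947 s → 13.03 hours.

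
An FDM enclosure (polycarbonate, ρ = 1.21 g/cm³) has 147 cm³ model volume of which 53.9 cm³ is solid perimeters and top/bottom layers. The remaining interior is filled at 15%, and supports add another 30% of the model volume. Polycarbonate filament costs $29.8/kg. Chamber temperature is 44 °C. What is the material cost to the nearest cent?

Interior volume = 147 − 53.9 = 93.1 cm³.
Infill deposited: 0.15 × 93.1 → 13.965 cm³.
Support = 0.30 × 147 = 44.1 cm³.
Total printed volume: 53.9 + 13.965 + 44.1 → 111.965 cm³.
Mass = 111.965 × 1.21, so 135.47765 g.
Cost = 135.47765 g / 1000 × $29.8/kg = $4.04.

$4.04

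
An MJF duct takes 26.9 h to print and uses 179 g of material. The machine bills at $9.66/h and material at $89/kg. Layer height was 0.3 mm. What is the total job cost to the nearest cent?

$275.79

Machine cost: 9.66 × 26.9 → $259.854.
Material charge: 89 × 179/1000 → $15.931.
Job cost: 259.854 + 15.931 = 275.785 ≈ $275.79.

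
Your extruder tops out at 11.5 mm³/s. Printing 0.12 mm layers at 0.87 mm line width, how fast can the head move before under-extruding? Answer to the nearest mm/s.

A = 0.12 × 0.87, so 0.1044 mm².
Max speed = 11.5 / 0.1044 = 110.15 ≈ 110 mm/s.

110 mm/s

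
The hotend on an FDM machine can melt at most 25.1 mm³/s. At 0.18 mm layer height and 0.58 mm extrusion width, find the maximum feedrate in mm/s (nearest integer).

A: 0.18 × 0.58 → 0.1044 mm².
v_max = Q/A = 25.1/0.1044 = 240.42 mm/s → 240 mm/s.

240 mm/s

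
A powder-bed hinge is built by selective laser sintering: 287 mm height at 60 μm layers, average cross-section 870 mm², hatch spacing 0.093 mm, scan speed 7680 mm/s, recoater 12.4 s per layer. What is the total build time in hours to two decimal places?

18.10 hours

Layers = ⌈287/0.06⌉ = 4784.
Scan path per layer = 870 / 0.093 = 9354.8 mm.
Laser time per layer = 9354.8 / 7680 = 1.2181 s.
Layer cycle = 1.2181 + 12.4, so 13.6181 s.
Build time = 4784 × 13.6181 = 65148.9904 s = 18.10 hours.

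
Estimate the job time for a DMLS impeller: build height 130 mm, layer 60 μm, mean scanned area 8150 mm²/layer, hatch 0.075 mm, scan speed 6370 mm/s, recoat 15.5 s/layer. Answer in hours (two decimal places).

19.60 hours

Layer count = ceil(130 / 0.06) = 2167.
Scan path per layer: 8150 / 0.075 → 108666.7 mm.
Laser time per layer = 108666.7 / 6370, so 17.0591 s.
Per-layer time = 17.0591 + 15.5 = 32.5591 s.
Total: 2167 × 32.5591 s = 70555.5697 s → 19.60 hours.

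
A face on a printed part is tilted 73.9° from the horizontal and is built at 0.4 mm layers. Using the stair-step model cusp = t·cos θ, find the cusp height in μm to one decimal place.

h_c = t·cos θ = 0.4 × 0.2773 = 0.11092 mm (110.9 μm).

110.9 μm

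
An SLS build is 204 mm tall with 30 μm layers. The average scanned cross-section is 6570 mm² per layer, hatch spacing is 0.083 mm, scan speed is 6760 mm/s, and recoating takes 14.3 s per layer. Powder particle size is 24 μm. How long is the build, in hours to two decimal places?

Number of layers: 204 / 0.03 → 6800 (rounded up).
Per-layer scan distance = 6570 / 0.083 = 79156.6 mm.
Scan time per layer = 79156.6 / 6760, so 11.7096 s.
Layer cycle = 11.7096 + 14.3, so 26.0096 s.
Total: 6800 × 26.0096 s = 176865.28 s → 49.13 hours.

49.13 hours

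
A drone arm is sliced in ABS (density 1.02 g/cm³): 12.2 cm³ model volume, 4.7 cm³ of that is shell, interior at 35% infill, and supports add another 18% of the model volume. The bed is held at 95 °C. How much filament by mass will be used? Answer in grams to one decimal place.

9.7 g

Interior volume = 12.2 − 4.7 = 7.5 cm³.
Infill deposited = 0.35 × 7.5, so 2.625 cm³.
Support: 0.18 × 12.2 → 2.196 cm³.
Deposited volume = 4.7 + 2.625 + 2.196, so 9.521 cm³.
Mass = 9.521 × 1.02, so 9.71142 g.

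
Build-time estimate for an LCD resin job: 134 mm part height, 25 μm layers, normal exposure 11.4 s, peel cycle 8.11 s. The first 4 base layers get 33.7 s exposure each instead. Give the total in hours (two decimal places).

29.07 hours

Layers = ⌈134/0.025⌉ = 5360.
Bottom layers = 4 × (33.7 + 8.11) = 167.24 s.
Regular layers = 5356 × (11.4 + 8.11), so 104495.56 s.
Total = 167.24 + 104495.56 = 104662.8 s = 29.07 hours.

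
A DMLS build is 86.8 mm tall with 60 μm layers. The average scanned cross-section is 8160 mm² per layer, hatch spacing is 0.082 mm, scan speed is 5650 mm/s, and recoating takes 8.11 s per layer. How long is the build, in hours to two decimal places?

Layer count = ceil(86.8 / 0.06) = 1447.
Per-layer scan distance = 8160 / 0.082 = 99512.2 mm.
Laser time per layer = 99512.2 / 5650, so 17.6128 s.
Time per layer: 17.6128 + 8.11 → 25.7228 s.
Total: 1447 × 25.7228 s = 37220.8916 s → 10.34 hours.

10.34 hours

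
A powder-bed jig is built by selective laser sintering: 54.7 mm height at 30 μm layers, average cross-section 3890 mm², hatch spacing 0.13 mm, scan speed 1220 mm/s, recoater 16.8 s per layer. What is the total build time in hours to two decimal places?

Number of layers: 54.7 / 0.03 → 1824 (rounded up).
Scan path per layer = 3890 / 0.13 = 29923.1 mm.
Scan time per layer: 29923.1 / 1220 → 24.5271 s.
Layer cycle: 24.5271 + 16.8 → 41.3271 s.
Build time = 1824 × 41.3271 = 75380.6304 s = 20.94 hours.

20.94 hours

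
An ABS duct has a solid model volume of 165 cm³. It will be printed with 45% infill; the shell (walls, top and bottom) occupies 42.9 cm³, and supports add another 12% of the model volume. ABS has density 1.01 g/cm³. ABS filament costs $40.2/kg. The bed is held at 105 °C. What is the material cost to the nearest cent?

$4.78

Volume inside the shell = 165 − 42.9, so 122.1 cm³.
Deposited infill: 0.45 × 122.1 → 54.945 cm³.
Support = 0.12 × 165 = 19.8 cm³.
Deposited volume: 42.9 + 54.945 + 19.8 → 117.645 cm³.
Mass = 117.645 × 1.01 = 118.82145 g.
At $40.2/kg: 118.82145/1000 × 40.2 = $4.78.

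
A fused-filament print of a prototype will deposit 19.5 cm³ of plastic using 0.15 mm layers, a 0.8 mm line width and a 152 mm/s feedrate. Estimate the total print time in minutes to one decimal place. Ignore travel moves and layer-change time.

17.8 minutes

Line area = 0.15 × 0.8 = 0.12 mm².
Total extruded path = 19500/0.12 = 162500 mm.
Extrusion time = 162500 / 152 = 1069.1 s.
1069.1 s = 17.8 minutes.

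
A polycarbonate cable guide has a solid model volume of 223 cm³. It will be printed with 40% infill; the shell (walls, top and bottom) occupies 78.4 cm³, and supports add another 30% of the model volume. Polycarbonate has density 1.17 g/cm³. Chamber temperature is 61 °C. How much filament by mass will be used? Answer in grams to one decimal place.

237.7 g

Interior volume: 223 − 78.4 → 144.6 cm³.
Infill volume: 0.40 × 144.6 → 57.84 cm³.
Support = 0.30 × 223, so 66.9 cm³.
Deposited volume = 78.4 + 57.84 + 66.9 = 203.14 cm³.
Mass = 203.14 × 1.17, so 237.6738 g.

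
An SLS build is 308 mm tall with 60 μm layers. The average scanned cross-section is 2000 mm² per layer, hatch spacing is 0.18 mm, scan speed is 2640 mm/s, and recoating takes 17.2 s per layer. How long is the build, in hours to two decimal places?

30.53 hours

Layers = ⌈308/0.06⌉ = 5134.
Scan path per layer = 2000 / 0.18 = 11111.1 mm.
Laser time per layer = 11111.1 / 2640, so 4.2088 s.
Layer cycle: 4.2088 + 17.2 → 21.4088 s.
Total: 5134 × 21.4088 s = 109912.7792 s → 30.53 hours.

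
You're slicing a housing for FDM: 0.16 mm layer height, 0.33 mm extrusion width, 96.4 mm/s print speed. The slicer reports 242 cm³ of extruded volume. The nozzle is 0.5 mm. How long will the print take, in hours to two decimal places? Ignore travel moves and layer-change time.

13.21 hours

Extrusion cross-section = 0.16 × 0.33, so 0.0528 mm².
Total extruded path = 242000/0.0528 = 4583333.3 mm.
Print-move time = 4583333.3 / 96.4, so 47545 s.
In the requested units: 47545 s = 13.21 hours.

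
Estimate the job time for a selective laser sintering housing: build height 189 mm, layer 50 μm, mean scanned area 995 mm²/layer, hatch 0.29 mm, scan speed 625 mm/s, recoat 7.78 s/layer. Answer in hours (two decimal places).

Number of layers: 189 / 0.05 → 3780 (rounded up).
Per-layer scan distance: 995 / 0.29 → 3431 mm.
Laser time per layer = 3431 / 625, so 5.4896 s.
Time per layer: 5.4896 + 7.78 → 13.2696 s.
3780 layers × 13.2696 s/layer = 50159.088 s, i.e. 13.93 hours.

13.93 hours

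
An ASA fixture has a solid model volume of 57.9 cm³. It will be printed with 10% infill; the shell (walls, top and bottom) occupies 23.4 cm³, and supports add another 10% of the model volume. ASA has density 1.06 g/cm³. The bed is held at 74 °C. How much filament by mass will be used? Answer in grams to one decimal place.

34.6 g

Interior volume = 57.9 − 23.4, so 34.5 cm³.
Deposited infill = 0.10 × 34.5, so 3.45 cm³.
Support = 0.10 × 57.9 = 5.79 cm³.
Deposited volume = 23.4 + 3.45 + 5.79, so 32.64 cm³.
Mass = 32.64 × 1.06, so 34.5984 g.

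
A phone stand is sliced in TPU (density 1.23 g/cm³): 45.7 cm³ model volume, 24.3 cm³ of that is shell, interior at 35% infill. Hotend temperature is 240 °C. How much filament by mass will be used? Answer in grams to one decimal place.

39.1 g

Infill region = 45.7 − 24.3, so 21.4 cm³.
Infill deposited = 0.35 × 21.4 = 7.49 cm³.
Total extruded = 24.3 + 7.49, so 31.79 cm³.
Mass = 31.79 × 1.23 = 39.1017 g.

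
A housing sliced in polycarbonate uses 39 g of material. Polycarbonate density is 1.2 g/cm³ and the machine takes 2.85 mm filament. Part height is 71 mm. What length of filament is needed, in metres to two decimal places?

Extruded volume: 39/1.2 = 32.5 cm³ (32500 mm³).
Cross-section of 2.85 mm filament: π·(2.85/2)² = 6.3794 mm².
L = V/A = 32500/6.3794 = 5094.52 mm → 5.09 m.

5.09 m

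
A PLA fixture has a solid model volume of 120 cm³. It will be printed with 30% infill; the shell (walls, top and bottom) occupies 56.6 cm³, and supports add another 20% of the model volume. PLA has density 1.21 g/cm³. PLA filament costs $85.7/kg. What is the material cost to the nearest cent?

Interior volume = 120 − 56.6, so 63.4 cm³.
Infill volume: 0.30 × 63.4 → 19.02 cm³.
Support = 0.20 × 120 = 24 cm³.
Total printed volume: 56.6 + 19.02 + 24 → 99.62 cm³.
Mass: 99.62 × 1.21 → 120.5402 g.
Cost = 120.5402 g / 1000 × $85.7/kg = $10.33.

$10.33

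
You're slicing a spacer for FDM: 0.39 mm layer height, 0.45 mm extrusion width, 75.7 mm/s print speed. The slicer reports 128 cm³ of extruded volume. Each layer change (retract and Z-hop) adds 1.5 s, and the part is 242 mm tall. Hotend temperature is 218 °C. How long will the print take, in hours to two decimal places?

Bead cross-section: 0.39 × 0.45 → 0.1755 mm².
Path length: 128000 mm³ / 0.1755 mm² → 729344.7 mm.
Print-move time: 729344.7 / 75.7 → 9634.7 s.
Layer count = ceil(242 / 0.39) = 621.
Z-hop total: 621 × 1.5 → 931.5 s.
Total = 9634.7 + 931.5 = 10566.2 s = 2.94 hours.

2.94 hours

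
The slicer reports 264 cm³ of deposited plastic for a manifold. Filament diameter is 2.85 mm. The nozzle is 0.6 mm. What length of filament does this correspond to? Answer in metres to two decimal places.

A = π r² = π × 1.425² = 6.3794 mm².
Length = 264 cm³ / 6.3794 mm² = 264000 / 6.3794 = 41383.2 mm = 41.38 m.

41.38 m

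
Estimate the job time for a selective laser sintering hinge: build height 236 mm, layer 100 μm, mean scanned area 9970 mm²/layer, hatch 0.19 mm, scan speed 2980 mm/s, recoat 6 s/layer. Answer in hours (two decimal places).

Layers = ⌈236/0.1⌉ = 2360.
Hatch length per layer = 9970 / 0.19, so 52473.7 mm.
Per-layer scan time = 52473.7 / 2980 = 17.6086 s.
Per-layer time = 17.6086 + 6 = 23.6086 s.
Total: 2360 × 23.6086 s = 55716.296 s → 15.48 hours.

15.48 hours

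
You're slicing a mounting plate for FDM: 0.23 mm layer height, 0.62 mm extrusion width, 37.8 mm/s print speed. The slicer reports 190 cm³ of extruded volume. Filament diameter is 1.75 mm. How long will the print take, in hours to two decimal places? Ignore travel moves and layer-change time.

9.79 hours

Bead cross-section = 0.23 × 0.62 = 0.1426 mm².
Total extruded path = 190000/0.1426 = 1332398.3 mm.
Extrusion time = 1332398.3 / 37.8, so 35248.6 s.
35248.6 s = 9.79 hours.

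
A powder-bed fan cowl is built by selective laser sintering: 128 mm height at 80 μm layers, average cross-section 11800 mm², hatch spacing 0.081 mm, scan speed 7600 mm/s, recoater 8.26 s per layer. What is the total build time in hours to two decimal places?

Number of layers: 128 / 0.08 → 1600 (rounded up).
Per-layer scan distance = 11800 / 0.081 = 145679 mm.
Laser time per layer = 145679 / 7600, so 19.1683 s.
Layer cycle: 19.1683 + 8.26 → 27.4283 s.
Total: 1600 × 27.4283 s = 43885.28 s → 12.19 hours.

12.19 hours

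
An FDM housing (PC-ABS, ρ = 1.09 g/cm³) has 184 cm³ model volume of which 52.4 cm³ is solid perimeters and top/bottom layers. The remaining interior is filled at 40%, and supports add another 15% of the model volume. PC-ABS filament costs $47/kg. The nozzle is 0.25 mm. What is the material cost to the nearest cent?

$6.80

Interior volume: 184 − 52.4 → 131.6 cm³.
Infill deposited: 0.40 × 131.6 → 52.64 cm³.
Support = 0.15 × 184, so 27.6 cm³.
Deposited volume = 52.4 + 52.64 + 27.6 = 132.64 cm³.
Mass = 132.64 × 1.09, so 144.5776 g.
At $47/kg: 144.5776/1000 × 47 = $6.80.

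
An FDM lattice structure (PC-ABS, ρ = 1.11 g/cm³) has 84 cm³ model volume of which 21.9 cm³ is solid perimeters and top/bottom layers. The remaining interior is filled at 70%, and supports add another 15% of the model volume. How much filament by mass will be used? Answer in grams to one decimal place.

86.5 g

Interior volume = 84 − 21.9, so 62.1 cm³.
Infill deposited = 0.70 × 62.1 = 43.47 cm³.
Support = 0.15 × 84, so 12.6 cm³.
Total printed volume: 21.9 + 43.47 + 12.6 → 77.97 cm³.
Mass = 77.97 × 1.11 = 86.5467 g.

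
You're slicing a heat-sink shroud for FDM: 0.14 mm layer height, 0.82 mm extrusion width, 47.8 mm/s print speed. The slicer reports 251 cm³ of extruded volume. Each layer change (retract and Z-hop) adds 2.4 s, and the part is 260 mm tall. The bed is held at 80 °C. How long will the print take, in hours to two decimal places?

13.94 hours

Bead cross-section: 0.14 × 0.82 → 0.1148 mm².
Toolpath length = 251 cm³ / 0.1148 mm² = 251000 / 0.1148 = 2186411.1 mm.
Time extruding = 2186411.1 / 47.8 = 45740.8 s.
Layer count = ceil(260 / 0.14) = 1858.
Z-hop total = 1858 × 2.4, so 4459.2 s.
Altogether 45740.8 + 4459.2 = 50200 s, i.e. 13.94 hours.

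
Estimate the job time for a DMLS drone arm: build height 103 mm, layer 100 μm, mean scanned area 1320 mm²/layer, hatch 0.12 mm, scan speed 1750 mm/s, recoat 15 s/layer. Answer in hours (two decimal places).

Layer count = ceil(103 / 0.1) = 1030.
Per-layer scan distance = 1320 / 0.12 = 11000 mm.
Laser time per layer: 11000 / 1750 → 6.2857 s.
Layer cycle = 6.2857 + 15, so 21.2857 s.
1030 layers × 21.2857 s/layer = 21924.271 s, i.e. 6.09 hours.

6.09 hours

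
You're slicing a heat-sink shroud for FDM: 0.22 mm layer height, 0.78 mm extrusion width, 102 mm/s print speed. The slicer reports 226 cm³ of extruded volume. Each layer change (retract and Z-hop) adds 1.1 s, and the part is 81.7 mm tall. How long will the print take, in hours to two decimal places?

Line area = 0.22 × 0.78 = 0.1716 mm².
Path length: 226000 mm³ / 0.1716 mm² → 1317016.3 mm.
Time extruding = 1317016.3 / 102 = 12911.9 s.
Layer count = ceil(81.7 / 0.22) = 372.
Non-print overhead = 372 × 1.1, so 409.2 s.
Total = 12911.9 + 409.2 = 13321.1 s = 3.70 hours.

3.70 hours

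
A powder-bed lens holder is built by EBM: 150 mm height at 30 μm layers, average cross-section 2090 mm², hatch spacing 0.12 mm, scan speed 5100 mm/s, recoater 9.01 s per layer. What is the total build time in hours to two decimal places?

17.26 hours

Number of layers: 150 / 0.03 → 5000 (rounded up).
Scan path per layer = 2090 / 0.12, so 17416.7 mm.
Per-layer scan time = 17416.7 / 5100 = 3.415 s.
Layer cycle = 3.415 + 9.01 = 12.425 s.
Total: 5000 × 12.425 s = 62125 s → 17.26 hours.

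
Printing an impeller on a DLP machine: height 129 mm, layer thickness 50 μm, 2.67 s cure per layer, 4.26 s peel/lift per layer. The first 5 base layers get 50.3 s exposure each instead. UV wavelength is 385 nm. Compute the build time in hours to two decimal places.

5.03 hours

Number of layers: 129 / 0.05 → 2580 (rounded up).
Bottom layers: 5 × (50.3 + 4.26) → 272.8 s.
Normal layers = 2575 × (2.67 + 4.26) = 17844.75 s.
Sum: 272.8 + 17844.75 = 18117.55 s → 5.03 hours.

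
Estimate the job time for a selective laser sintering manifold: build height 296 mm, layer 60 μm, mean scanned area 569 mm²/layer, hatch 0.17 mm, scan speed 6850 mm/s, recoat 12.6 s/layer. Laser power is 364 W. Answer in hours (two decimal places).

17.94 hours

Number of layers: 296 / 0.06 → 4934 (rounded up).
Scan path per layer = 569 / 0.17 = 3347.1 mm.
Laser time per layer = 3347.1 / 6850 = 0.4886 s.
Per-layer time = 0.4886 + 12.6, so 13.0886 s.
Build time = 4934 × 13.0886 = 64579.1524 s = 17.94 hours.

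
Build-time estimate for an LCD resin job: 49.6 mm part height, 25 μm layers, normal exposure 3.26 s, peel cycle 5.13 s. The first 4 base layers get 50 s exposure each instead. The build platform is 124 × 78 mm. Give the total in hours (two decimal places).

Layers = ⌈49.6/0.025⌉ = 1984.
Burn-in layers = 4 × (50 + 5.13), so 220.52 s.
Regular layers: 1980 × (3.26 + 5.13) → 16612.2 s.
Total = 220.52 + 16612.2 = 16832.72 s = 4.68 hours.

4.68 hours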